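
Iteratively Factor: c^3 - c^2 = (c - 1)*(c^2) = c*(c - 1)*(c)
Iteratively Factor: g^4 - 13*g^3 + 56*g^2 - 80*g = (g - 5)*(g^3 - 8*g^2 + 16*g) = (g - 5)*(g - 4)*(g^2 - 4*g) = g*(g - 5)*(g - 4)*(g - 4)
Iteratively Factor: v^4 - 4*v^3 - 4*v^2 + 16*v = (v - 2)*(v^3 - 2*v^2 - 8*v) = v*(v - 2)*(v^2 - 2*v - 8) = v*(v - 2)*(v + 2)*(v - 4)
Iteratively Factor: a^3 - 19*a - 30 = (a + 2)*(a^2 - 2*a - 15) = (a - 5)*(a + 2)*(a + 3)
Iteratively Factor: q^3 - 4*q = (q)*(q^2 - 4) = q*(q + 2)*(q - 2)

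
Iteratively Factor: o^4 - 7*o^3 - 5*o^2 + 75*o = (o - 5)*(o^3 - 2*o^2 - 15*o) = (o - 5)^2*(o^2 + 3*o) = o*(o - 5)^2*(o + 3)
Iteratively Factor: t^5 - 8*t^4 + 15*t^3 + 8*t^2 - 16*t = (t - 4)*(t^4 - 4*t^3 - t^2 + 4*t) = (t - 4)^2*(t^3 - t) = (t - 4)^2*(t + 1)*(t^2 - t) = t*(t - 4)^2*(t + 1)*(t - 1)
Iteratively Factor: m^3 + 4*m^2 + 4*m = (m + 2)*(m^2 + 2*m) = m*(m + 2)*(m + 2)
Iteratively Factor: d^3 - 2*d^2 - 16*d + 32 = (d - 2)*(d^2 - 16) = (d - 4)*(d - 2)*(d + 4)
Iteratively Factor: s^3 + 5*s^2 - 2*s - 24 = (s - 2)*(s^2 + 7*s + 12) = (s - 2)*(s + 4)*(s + 3)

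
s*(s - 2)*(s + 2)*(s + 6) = s^4 + 6*s^3 - 4*s^2 - 24*s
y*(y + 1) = y^2 + y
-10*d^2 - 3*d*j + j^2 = (-5*d + j)*(2*d + j)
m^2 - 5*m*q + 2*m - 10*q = (m + 2)*(m - 5*q)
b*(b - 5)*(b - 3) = b^3 - 8*b^2 + 15*b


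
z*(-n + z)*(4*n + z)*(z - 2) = -4*n^2*z^2 + 8*n^2*z + 3*n*z^3 - 6*n*z^2 + z^4 - 2*z^3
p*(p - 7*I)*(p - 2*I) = p^3 - 9*I*p^2 - 14*p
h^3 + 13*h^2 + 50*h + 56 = (h + 2)*(h + 4)*(h + 7)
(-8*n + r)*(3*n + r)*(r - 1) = -24*n^2*r + 24*n^2 - 5*n*r^2 + 5*n*r + r^3 - r^2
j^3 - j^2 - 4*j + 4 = (j - 2)*(j - 1)*(j + 2)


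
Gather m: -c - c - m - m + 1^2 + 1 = -2*c - 2*m + 2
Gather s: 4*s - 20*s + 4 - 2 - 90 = -16*s - 88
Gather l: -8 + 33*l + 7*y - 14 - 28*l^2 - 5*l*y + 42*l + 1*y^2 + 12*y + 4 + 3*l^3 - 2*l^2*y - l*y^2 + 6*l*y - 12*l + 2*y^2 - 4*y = 3*l^3 + l^2*(-2*y - 28) + l*(-y^2 + y + 63) + 3*y^2 + 15*y - 18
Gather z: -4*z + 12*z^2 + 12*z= 12*z^2 + 8*z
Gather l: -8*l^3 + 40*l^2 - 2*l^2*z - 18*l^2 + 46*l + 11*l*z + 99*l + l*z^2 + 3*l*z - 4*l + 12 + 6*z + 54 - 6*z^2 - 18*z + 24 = -8*l^3 + l^2*(22 - 2*z) + l*(z^2 + 14*z + 141) - 6*z^2 - 12*z + 90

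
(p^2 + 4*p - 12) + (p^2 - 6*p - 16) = 2*p^2 - 2*p - 28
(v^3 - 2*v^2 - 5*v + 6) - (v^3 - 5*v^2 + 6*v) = 3*v^2 - 11*v + 6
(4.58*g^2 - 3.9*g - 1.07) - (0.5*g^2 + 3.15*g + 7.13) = 4.08*g^2 - 7.05*g - 8.2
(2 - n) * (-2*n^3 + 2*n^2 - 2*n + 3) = 2*n^4 - 6*n^3 + 6*n^2 - 7*n + 6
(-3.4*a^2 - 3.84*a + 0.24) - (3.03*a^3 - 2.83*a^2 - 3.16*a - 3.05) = -3.03*a^3 - 0.57*a^2 - 0.68*a + 3.29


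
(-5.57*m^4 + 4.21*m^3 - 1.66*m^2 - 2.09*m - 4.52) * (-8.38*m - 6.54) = 46.6766*m^5 + 1.148*m^4 - 13.6226*m^3 + 28.3706*m^2 + 51.5462*m + 29.5608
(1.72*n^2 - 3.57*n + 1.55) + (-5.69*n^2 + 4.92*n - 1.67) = -3.97*n^2 + 1.35*n - 0.12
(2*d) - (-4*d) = 6*d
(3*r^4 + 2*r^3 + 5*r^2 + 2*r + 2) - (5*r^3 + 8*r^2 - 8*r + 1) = 3*r^4 - 3*r^3 - 3*r^2 + 10*r + 1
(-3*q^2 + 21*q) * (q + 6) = -3*q^3 + 3*q^2 + 126*q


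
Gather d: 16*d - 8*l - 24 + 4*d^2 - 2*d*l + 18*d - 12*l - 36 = 4*d^2 + d*(34 - 2*l) - 20*l - 60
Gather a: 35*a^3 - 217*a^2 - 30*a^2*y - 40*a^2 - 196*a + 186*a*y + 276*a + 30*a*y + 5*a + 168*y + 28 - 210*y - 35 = 35*a^3 + a^2*(-30*y - 257) + a*(216*y + 85) - 42*y - 7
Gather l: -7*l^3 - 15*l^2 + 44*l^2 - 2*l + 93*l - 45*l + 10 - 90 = -7*l^3 + 29*l^2 + 46*l - 80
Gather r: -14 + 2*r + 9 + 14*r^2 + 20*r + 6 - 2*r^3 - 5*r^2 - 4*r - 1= -2*r^3 + 9*r^2 + 18*r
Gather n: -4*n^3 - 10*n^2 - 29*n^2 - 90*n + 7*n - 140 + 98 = -4*n^3 - 39*n^2 - 83*n - 42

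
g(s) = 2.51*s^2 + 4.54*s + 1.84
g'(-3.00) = -10.52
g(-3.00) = 10.81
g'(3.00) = 19.60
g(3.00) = 38.05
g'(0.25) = 5.80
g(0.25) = 3.13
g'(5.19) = 30.59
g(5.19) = 93.01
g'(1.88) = 13.98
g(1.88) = 19.25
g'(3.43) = 21.76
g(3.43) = 46.94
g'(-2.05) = -5.75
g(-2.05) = 3.08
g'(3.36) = 21.41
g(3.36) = 45.43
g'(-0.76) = 0.72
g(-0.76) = -0.16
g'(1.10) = 10.06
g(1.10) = 9.87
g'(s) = 5.02*s + 4.54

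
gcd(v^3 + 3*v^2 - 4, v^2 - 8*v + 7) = v - 1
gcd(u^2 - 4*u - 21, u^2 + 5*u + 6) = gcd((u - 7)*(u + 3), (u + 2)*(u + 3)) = u + 3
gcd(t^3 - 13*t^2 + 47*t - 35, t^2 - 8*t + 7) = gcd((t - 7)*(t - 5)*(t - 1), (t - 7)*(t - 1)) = t^2 - 8*t + 7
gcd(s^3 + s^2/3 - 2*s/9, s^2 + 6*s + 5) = 1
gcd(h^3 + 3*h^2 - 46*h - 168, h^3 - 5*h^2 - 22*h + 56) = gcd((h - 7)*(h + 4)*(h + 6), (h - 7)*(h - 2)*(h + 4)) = h^2 - 3*h - 28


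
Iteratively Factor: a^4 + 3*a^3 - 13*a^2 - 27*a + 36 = (a - 1)*(a^3 + 4*a^2 - 9*a - 36) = (a - 1)*(a + 4)*(a^2 - 9) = (a - 3)*(a - 1)*(a + 4)*(a + 3)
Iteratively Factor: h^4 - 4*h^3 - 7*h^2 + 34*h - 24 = (h - 2)*(h^3 - 2*h^2 - 11*h + 12) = (h - 4)*(h - 2)*(h^2 + 2*h - 3) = (h - 4)*(h - 2)*(h - 1)*(h + 3)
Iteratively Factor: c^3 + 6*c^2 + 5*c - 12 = (c - 1)*(c^2 + 7*c + 12) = (c - 1)*(c + 4)*(c + 3)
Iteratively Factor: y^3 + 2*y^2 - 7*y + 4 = (y - 1)*(y^2 + 3*y - 4) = (y - 1)*(y + 4)*(y - 1)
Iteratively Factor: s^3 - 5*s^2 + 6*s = (s - 3)*(s^2 - 2*s) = (s - 3)*(s - 2)*(s)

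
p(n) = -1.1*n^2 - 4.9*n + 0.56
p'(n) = -2.2*n - 4.9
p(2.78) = -21.56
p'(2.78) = -11.02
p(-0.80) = 3.78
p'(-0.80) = -3.14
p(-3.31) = 4.73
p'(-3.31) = 2.38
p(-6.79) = -16.88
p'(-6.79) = 10.04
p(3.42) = -29.06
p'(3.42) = -12.42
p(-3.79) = 3.33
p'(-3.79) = 3.44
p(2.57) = -19.30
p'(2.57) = -10.55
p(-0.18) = 1.41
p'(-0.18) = -4.50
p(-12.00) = -99.04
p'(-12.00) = 21.50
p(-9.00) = -44.44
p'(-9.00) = 14.90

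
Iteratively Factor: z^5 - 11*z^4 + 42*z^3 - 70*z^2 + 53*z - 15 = (z - 1)*(z^4 - 10*z^3 + 32*z^2 - 38*z + 15) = (z - 1)^2*(z^3 - 9*z^2 + 23*z - 15) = (z - 1)^3*(z^2 - 8*z + 15) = (z - 5)*(z - 1)^3*(z - 3)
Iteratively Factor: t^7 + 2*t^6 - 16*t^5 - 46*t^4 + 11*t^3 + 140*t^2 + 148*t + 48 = (t + 2)*(t^6 - 16*t^4 - 14*t^3 + 39*t^2 + 62*t + 24) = (t + 1)*(t + 2)*(t^5 - t^4 - 15*t^3 + t^2 + 38*t + 24) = (t + 1)^2*(t + 2)*(t^4 - 2*t^3 - 13*t^2 + 14*t + 24) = (t - 4)*(t + 1)^2*(t + 2)*(t^3 + 2*t^2 - 5*t - 6) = (t - 4)*(t - 2)*(t + 1)^2*(t + 2)*(t^2 + 4*t + 3) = (t - 4)*(t - 2)*(t + 1)^2*(t + 2)*(t + 3)*(t + 1)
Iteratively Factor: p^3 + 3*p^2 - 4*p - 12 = (p + 2)*(p^2 + p - 6) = (p - 2)*(p + 2)*(p + 3)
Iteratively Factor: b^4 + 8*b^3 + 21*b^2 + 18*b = (b + 3)*(b^3 + 5*b^2 + 6*b) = b*(b + 3)*(b^2 + 5*b + 6) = b*(b + 2)*(b + 3)*(b + 3)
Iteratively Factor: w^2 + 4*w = (w)*(w + 4)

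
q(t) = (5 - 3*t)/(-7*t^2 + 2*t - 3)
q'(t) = (5 - 3*t)*(14*t - 2)/(-7*t^2 + 2*t - 3)^2 - 3/(-7*t^2 + 2*t - 3) = (-21*t^2 + 70*t - 1)/(49*t^4 - 28*t^3 + 46*t^2 - 12*t + 9)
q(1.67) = 0.00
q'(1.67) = 0.16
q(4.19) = 0.06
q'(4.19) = -0.01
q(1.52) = -0.03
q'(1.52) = 0.22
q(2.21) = 0.05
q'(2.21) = 0.05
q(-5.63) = -0.09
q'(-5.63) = -0.02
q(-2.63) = -0.23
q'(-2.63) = -0.10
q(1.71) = 0.01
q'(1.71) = 0.14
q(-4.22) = -0.13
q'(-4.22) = -0.04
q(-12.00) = -0.04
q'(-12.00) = 0.00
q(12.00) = 0.03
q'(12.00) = 0.00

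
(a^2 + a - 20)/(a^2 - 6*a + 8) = (a + 5)/(a - 2)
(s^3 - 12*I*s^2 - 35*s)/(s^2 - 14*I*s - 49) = s*(s - 5*I)/(s - 7*I)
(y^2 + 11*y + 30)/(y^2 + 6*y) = (y + 5)/y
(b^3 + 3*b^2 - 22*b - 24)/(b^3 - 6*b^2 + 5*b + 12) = (b + 6)/(b - 3)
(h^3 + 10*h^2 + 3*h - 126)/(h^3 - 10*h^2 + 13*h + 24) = (h^2 + 13*h + 42)/(h^2 - 7*h - 8)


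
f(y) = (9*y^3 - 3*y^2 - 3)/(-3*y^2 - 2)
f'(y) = 6*y*(9*y^3 - 3*y^2 - 3)/(-3*y^2 - 2)^2 + (27*y^2 - 6*y)/(-3*y^2 - 2) = 3*y*(-9*y^3 - 18*y - 2)/(9*y^4 + 12*y^2 + 4)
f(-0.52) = 1.81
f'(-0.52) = -1.70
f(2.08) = -4.34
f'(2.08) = -3.35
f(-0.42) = 1.66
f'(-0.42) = -1.23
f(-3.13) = 9.82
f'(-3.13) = -3.15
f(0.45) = 1.07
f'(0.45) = -2.17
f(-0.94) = 2.82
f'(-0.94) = -2.92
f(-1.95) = 6.05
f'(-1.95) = -3.25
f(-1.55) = 4.75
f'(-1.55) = -3.26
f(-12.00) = 36.84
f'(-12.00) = -3.01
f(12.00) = -34.83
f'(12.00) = -3.01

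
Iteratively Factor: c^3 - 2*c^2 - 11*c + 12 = (c - 1)*(c^2 - c - 12) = (c - 1)*(c + 3)*(c - 4)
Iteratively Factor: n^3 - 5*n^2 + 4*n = (n - 4)*(n^2 - n) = n*(n - 4)*(n - 1)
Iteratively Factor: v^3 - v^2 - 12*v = (v - 4)*(v^2 + 3*v) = v*(v - 4)*(v + 3)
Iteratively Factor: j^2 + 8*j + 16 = (j + 4)*(j + 4)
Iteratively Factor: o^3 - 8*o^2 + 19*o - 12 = (o - 3)*(o^2 - 5*o + 4) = (o - 3)*(o - 1)*(o - 4)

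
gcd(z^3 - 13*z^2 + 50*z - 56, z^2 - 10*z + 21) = z - 7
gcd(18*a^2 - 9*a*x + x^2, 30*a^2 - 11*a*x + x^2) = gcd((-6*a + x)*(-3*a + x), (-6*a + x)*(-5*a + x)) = -6*a + x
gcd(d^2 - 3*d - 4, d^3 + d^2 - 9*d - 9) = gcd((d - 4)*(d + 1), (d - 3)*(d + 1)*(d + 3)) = d + 1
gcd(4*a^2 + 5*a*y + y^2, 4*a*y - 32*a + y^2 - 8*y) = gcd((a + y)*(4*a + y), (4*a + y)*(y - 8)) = 4*a + y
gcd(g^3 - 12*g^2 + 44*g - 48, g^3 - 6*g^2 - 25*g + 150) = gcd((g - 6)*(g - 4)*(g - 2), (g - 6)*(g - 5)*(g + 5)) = g - 6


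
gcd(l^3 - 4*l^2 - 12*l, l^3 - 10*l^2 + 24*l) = l^2 - 6*l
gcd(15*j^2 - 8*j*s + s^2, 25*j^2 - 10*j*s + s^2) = -5*j + s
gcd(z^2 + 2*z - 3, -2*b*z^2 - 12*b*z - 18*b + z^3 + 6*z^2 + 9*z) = z + 3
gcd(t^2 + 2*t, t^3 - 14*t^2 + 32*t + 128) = t + 2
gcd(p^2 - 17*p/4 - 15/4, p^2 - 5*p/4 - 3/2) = p + 3/4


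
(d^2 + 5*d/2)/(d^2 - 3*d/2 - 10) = d/(d - 4)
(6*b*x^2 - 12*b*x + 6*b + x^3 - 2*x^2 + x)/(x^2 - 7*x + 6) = (6*b*x - 6*b + x^2 - x)/(x - 6)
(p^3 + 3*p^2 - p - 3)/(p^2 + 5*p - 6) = (p^2 + 4*p + 3)/(p + 6)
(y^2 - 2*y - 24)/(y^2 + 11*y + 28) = (y - 6)/(y + 7)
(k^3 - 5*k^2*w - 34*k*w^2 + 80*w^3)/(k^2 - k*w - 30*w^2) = (-k^2 + 10*k*w - 16*w^2)/(-k + 6*w)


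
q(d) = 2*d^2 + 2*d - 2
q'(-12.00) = -46.00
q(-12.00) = 262.00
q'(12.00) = 50.00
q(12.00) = 310.00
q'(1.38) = 7.52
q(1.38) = 4.57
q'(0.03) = 2.12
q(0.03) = -1.94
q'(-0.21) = 1.16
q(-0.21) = -2.33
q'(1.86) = 9.44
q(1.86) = 8.64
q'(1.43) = 7.72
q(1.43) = 4.95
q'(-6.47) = -23.88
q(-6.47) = 68.78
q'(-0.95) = -1.80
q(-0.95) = -2.10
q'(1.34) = 7.36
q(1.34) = 4.27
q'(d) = 4*d + 2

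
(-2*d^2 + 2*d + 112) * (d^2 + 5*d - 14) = -2*d^4 - 8*d^3 + 150*d^2 + 532*d - 1568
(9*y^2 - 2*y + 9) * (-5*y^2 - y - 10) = -45*y^4 + y^3 - 133*y^2 + 11*y - 90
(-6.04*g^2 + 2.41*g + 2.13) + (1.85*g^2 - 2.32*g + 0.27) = -4.19*g^2 + 0.0900000000000003*g + 2.4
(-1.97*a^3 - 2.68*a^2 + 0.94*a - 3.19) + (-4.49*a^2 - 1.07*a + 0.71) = -1.97*a^3 - 7.17*a^2 - 0.13*a - 2.48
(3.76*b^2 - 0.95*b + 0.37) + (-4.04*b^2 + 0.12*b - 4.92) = -0.28*b^2 - 0.83*b - 4.55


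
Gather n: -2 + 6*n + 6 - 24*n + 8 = 12 - 18*n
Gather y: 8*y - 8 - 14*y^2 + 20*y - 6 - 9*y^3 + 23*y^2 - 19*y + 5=-9*y^3 + 9*y^2 + 9*y - 9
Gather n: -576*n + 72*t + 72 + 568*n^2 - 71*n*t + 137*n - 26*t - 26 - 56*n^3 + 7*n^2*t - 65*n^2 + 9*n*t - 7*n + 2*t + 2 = -56*n^3 + n^2*(7*t + 503) + n*(-62*t - 446) + 48*t + 48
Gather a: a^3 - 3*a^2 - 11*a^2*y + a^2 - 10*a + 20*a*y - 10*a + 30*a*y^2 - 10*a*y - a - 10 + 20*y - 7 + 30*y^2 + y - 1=a^3 + a^2*(-11*y - 2) + a*(30*y^2 + 10*y - 21) + 30*y^2 + 21*y - 18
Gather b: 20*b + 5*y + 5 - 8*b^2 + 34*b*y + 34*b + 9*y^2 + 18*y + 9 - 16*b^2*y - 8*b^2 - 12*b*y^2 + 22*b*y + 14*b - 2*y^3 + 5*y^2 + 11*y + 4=b^2*(-16*y - 16) + b*(-12*y^2 + 56*y + 68) - 2*y^3 + 14*y^2 + 34*y + 18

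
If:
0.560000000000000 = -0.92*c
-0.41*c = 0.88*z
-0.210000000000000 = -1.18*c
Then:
No Solution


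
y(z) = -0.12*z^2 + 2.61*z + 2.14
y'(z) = 2.61 - 0.24*z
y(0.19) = 2.63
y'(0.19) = 2.56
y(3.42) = 9.66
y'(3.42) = 1.79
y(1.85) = 6.56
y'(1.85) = 2.17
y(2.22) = 7.34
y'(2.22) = 2.08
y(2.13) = 7.15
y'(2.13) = 2.10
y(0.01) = 2.17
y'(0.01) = 2.61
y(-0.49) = 0.83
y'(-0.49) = 2.73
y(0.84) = 4.25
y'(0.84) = 2.41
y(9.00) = 15.91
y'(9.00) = 0.45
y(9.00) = 15.91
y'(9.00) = 0.45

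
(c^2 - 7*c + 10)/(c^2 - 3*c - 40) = (-c^2 + 7*c - 10)/(-c^2 + 3*c + 40)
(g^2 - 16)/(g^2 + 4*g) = (g - 4)/g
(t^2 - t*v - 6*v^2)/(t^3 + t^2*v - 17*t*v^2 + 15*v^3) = (t + 2*v)/(t^2 + 4*t*v - 5*v^2)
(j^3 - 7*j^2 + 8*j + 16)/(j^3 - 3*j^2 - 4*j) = (j - 4)/j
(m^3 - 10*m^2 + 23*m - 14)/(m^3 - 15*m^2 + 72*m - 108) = (m^3 - 10*m^2 + 23*m - 14)/(m^3 - 15*m^2 + 72*m - 108)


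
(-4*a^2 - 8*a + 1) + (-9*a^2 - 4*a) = -13*a^2 - 12*a + 1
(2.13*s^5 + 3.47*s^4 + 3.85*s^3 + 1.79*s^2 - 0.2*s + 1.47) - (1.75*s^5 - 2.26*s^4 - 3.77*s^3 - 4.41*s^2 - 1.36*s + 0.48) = 0.38*s^5 + 5.73*s^4 + 7.62*s^3 + 6.2*s^2 + 1.16*s + 0.99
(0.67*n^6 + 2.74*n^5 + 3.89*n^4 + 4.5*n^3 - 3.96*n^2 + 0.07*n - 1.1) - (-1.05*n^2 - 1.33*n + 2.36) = 0.67*n^6 + 2.74*n^5 + 3.89*n^4 + 4.5*n^3 - 2.91*n^2 + 1.4*n - 3.46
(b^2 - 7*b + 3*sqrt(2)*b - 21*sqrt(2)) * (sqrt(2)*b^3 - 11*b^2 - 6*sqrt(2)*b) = sqrt(2)*b^5 - 7*sqrt(2)*b^4 - 5*b^4 - 39*sqrt(2)*b^3 + 35*b^3 - 36*b^2 + 273*sqrt(2)*b^2 + 252*b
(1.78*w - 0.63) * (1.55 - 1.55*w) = -2.759*w^2 + 3.7355*w - 0.9765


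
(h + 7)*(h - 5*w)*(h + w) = h^3 - 4*h^2*w + 7*h^2 - 5*h*w^2 - 28*h*w - 35*w^2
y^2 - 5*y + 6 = (y - 3)*(y - 2)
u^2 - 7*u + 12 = (u - 4)*(u - 3)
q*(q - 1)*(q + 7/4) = q^3 + 3*q^2/4 - 7*q/4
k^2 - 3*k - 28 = (k - 7)*(k + 4)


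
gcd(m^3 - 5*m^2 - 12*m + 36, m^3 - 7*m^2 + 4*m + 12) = m^2 - 8*m + 12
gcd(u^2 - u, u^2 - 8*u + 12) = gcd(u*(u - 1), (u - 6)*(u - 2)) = 1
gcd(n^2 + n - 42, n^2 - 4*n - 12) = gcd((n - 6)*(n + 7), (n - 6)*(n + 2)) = n - 6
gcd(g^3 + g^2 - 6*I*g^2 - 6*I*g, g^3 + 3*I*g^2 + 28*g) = g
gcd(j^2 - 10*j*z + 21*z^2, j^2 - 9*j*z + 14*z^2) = -j + 7*z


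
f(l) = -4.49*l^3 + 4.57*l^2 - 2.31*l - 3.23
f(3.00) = -90.26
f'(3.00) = -96.12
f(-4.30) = 448.19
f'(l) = -13.47*l^2 + 9.14*l - 2.31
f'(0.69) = -2.42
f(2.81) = -73.26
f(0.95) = -5.15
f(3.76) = -185.98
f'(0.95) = -5.78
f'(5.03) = -297.14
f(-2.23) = 74.44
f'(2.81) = -82.99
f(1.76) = -17.62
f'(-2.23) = -89.68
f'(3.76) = -158.38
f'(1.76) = -27.95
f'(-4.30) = -290.67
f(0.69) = -4.12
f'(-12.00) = -2051.67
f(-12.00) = 8441.29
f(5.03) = -470.64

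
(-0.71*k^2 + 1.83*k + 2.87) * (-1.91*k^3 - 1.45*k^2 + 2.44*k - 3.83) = 1.3561*k^5 - 2.4658*k^4 - 9.8676*k^3 + 3.023*k^2 - 0.00610000000000088*k - 10.9921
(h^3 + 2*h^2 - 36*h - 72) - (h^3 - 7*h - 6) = 2*h^2 - 29*h - 66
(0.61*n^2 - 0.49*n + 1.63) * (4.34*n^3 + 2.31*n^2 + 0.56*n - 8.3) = 2.6474*n^5 - 0.7175*n^4 + 6.2839*n^3 - 1.5721*n^2 + 4.9798*n - 13.529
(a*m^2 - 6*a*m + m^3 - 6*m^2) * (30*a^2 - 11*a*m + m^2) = 30*a^3*m^2 - 180*a^3*m + 19*a^2*m^3 - 114*a^2*m^2 - 10*a*m^4 + 60*a*m^3 + m^5 - 6*m^4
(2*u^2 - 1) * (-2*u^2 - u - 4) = -4*u^4 - 2*u^3 - 6*u^2 + u + 4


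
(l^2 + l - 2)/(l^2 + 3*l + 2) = (l - 1)/(l + 1)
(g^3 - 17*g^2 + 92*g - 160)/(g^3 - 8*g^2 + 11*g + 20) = (g - 8)/(g + 1)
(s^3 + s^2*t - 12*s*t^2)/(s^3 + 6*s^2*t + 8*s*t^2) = (s - 3*t)/(s + 2*t)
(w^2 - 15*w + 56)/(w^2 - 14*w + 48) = (w - 7)/(w - 6)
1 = 1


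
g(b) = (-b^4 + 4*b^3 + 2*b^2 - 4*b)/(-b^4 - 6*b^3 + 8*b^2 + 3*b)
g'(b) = (-4*b^3 + 12*b^2 + 4*b - 4)/(-b^4 - 6*b^3 + 8*b^2 + 3*b) + (4*b^3 + 18*b^2 - 16*b - 3)*(-b^4 + 4*b^3 + 2*b^2 - 4*b)/(-b^4 - 6*b^3 + 8*b^2 + 3*b)^2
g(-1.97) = -0.54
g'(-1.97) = 0.52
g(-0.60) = 0.95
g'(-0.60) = 4.61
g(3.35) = -0.13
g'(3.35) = 0.18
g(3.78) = -0.06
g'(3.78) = 0.15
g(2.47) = -0.36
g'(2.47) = 0.37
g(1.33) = 5.02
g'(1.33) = 109.69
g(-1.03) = 0.07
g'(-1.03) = 1.01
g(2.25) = -0.45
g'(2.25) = 0.51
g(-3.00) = -1.10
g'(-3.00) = 0.63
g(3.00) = -0.20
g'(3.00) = 0.23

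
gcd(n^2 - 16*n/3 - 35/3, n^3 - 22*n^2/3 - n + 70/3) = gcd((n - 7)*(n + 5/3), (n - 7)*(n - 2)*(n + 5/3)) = n^2 - 16*n/3 - 35/3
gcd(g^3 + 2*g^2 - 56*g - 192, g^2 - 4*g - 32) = g^2 - 4*g - 32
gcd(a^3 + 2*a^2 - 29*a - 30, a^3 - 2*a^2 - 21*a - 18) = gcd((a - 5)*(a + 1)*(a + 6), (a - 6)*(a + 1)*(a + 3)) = a + 1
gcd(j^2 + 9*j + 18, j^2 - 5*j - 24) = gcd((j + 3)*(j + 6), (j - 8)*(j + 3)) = j + 3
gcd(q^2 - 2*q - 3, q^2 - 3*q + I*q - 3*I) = q - 3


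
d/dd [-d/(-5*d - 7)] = 7/(5*d + 7)^2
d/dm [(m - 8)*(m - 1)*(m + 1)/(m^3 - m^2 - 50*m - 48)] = 7/(m^2 + 12*m + 36)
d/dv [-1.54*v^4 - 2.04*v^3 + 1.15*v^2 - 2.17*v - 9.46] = -6.16*v^3 - 6.12*v^2 + 2.3*v - 2.17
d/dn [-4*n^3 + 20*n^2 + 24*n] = -12*n^2 + 40*n + 24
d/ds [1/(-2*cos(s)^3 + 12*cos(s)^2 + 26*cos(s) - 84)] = (-3*cos(s)^2 + 12*cos(s) + 13)*sin(s)/(2*(cos(s)^3 - 6*cos(s)^2 - 13*cos(s) + 42)^2)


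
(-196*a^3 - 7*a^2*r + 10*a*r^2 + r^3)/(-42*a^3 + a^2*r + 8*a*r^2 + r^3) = (-28*a^2 + 3*a*r + r^2)/(-6*a^2 + a*r + r^2)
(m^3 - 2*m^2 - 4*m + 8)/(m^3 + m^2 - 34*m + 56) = (m^2 - 4)/(m^2 + 3*m - 28)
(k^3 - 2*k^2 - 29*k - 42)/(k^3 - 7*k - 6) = (k^2 - 4*k - 21)/(k^2 - 2*k - 3)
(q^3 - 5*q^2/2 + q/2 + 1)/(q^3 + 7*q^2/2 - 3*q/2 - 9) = (2*q^3 - 5*q^2 + q + 2)/(2*q^3 + 7*q^2 - 3*q - 18)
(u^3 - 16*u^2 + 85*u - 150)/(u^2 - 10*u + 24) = (u^2 - 10*u + 25)/(u - 4)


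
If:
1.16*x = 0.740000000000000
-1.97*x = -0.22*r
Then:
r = 5.71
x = 0.64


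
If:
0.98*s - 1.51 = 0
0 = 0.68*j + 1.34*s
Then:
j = -3.04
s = 1.54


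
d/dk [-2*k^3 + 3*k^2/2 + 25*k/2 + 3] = -6*k^2 + 3*k + 25/2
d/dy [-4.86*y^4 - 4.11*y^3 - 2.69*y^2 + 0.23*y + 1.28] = -19.44*y^3 - 12.33*y^2 - 5.38*y + 0.23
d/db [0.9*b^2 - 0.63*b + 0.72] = 1.8*b - 0.63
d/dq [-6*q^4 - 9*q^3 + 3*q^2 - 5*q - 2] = -24*q^3 - 27*q^2 + 6*q - 5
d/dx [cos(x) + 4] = -sin(x)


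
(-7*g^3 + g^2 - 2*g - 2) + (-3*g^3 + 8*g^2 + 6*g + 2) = -10*g^3 + 9*g^2 + 4*g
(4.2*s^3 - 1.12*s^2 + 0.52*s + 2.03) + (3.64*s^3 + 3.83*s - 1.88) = 7.84*s^3 - 1.12*s^2 + 4.35*s + 0.15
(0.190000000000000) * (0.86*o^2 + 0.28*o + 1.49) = 0.1634*o^2 + 0.0532*o + 0.2831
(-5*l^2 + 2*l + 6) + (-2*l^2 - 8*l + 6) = -7*l^2 - 6*l + 12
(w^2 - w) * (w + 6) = w^3 + 5*w^2 - 6*w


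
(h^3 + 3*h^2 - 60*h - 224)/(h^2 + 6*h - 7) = (h^2 - 4*h - 32)/(h - 1)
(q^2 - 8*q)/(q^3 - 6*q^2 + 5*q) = (q - 8)/(q^2 - 6*q + 5)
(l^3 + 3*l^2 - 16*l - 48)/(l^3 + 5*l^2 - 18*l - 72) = (l + 4)/(l + 6)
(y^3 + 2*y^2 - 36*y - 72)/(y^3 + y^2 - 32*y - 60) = (y + 6)/(y + 5)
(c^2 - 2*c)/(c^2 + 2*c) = (c - 2)/(c + 2)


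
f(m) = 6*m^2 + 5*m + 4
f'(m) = 12*m + 5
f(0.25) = 5.62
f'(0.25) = 8.00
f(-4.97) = 127.36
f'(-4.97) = -54.64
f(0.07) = 4.38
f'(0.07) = 5.84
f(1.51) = 25.23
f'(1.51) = 23.12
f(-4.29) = 92.97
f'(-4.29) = -46.48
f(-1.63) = 11.79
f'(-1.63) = -14.56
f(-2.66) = 33.15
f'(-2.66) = -26.92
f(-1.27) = 7.33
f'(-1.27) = -10.24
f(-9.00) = 445.00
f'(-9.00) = -103.00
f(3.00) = 73.00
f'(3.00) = 41.00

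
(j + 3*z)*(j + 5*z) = j^2 + 8*j*z + 15*z^2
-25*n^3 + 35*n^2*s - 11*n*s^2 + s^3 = (-5*n + s)^2*(-n + s)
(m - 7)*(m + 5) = m^2 - 2*m - 35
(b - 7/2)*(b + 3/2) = b^2 - 2*b - 21/4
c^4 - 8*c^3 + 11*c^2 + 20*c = c*(c - 5)*(c - 4)*(c + 1)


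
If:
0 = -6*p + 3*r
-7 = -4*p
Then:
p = 7/4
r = 7/2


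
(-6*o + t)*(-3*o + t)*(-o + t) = -18*o^3 + 27*o^2*t - 10*o*t^2 + t^3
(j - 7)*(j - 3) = j^2 - 10*j + 21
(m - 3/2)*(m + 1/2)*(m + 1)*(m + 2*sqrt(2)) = m^4 + 2*sqrt(2)*m^3 - 7*m^2/4 - 7*sqrt(2)*m/2 - 3*m/4 - 3*sqrt(2)/2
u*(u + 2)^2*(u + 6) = u^4 + 10*u^3 + 28*u^2 + 24*u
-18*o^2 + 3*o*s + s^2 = (-3*o + s)*(6*o + s)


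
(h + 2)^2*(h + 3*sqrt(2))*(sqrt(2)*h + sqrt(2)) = sqrt(2)*h^4 + 6*h^3 + 5*sqrt(2)*h^3 + 8*sqrt(2)*h^2 + 30*h^2 + 4*sqrt(2)*h + 48*h + 24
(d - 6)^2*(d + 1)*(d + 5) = d^4 - 6*d^3 - 31*d^2 + 156*d + 180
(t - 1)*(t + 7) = t^2 + 6*t - 7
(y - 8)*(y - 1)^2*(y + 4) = y^4 - 6*y^3 - 23*y^2 + 60*y - 32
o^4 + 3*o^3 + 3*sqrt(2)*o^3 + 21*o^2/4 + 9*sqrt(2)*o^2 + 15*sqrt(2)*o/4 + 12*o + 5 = (o + 1/2)*(o + 5/2)*(o + sqrt(2))*(o + 2*sqrt(2))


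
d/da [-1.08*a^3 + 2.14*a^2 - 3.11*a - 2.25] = -3.24*a^2 + 4.28*a - 3.11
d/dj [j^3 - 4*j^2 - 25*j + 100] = 3*j^2 - 8*j - 25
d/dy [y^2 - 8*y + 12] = 2*y - 8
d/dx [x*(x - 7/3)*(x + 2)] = 3*x^2 - 2*x/3 - 14/3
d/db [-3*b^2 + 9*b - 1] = 9 - 6*b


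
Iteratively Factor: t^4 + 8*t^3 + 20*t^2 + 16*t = (t)*(t^3 + 8*t^2 + 20*t + 16) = t*(t + 4)*(t^2 + 4*t + 4) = t*(t + 2)*(t + 4)*(t + 2)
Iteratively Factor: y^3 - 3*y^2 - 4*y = (y)*(y^2 - 3*y - 4) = y*(y - 4)*(y + 1)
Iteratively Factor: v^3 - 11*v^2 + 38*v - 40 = (v - 5)*(v^2 - 6*v + 8) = (v - 5)*(v - 4)*(v - 2)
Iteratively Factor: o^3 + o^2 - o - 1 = (o - 1)*(o^2 + 2*o + 1) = (o - 1)*(o + 1)*(o + 1)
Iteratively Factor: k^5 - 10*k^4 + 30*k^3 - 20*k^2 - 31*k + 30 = (k - 3)*(k^4 - 7*k^3 + 9*k^2 + 7*k - 10) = (k - 3)*(k - 1)*(k^3 - 6*k^2 + 3*k + 10) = (k - 3)*(k - 2)*(k - 1)*(k^2 - 4*k - 5) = (k - 3)*(k - 2)*(k - 1)*(k + 1)*(k - 5)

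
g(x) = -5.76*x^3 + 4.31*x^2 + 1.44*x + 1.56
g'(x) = -17.28*x^2 + 8.62*x + 1.44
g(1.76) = -13.96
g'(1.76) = -36.92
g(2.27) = -40.34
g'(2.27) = -68.03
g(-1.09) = 12.57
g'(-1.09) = -28.49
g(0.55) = 2.70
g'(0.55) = 0.95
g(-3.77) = 366.02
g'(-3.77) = -276.66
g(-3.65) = 333.82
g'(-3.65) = -260.24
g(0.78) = 2.57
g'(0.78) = -2.35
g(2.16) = -33.27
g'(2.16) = -60.56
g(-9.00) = 4536.75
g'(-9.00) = -1475.82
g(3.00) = -110.85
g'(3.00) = -128.22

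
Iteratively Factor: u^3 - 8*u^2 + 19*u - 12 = (u - 1)*(u^2 - 7*u + 12) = (u - 4)*(u - 1)*(u - 3)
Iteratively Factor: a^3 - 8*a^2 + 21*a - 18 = (a - 3)*(a^2 - 5*a + 6) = (a - 3)^2*(a - 2)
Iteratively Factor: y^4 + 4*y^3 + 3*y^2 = (y + 3)*(y^3 + y^2) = y*(y + 3)*(y^2 + y) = y^2*(y + 3)*(y + 1)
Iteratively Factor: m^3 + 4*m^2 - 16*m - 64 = (m + 4)*(m^2 - 16) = (m - 4)*(m + 4)*(m + 4)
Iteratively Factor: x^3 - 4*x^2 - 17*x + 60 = (x - 3)*(x^2 - x - 20) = (x - 5)*(x - 3)*(x + 4)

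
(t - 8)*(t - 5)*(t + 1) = t^3 - 12*t^2 + 27*t + 40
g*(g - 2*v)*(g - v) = g^3 - 3*g^2*v + 2*g*v^2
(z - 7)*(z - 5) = z^2 - 12*z + 35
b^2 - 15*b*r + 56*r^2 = (b - 8*r)*(b - 7*r)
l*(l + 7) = l^2 + 7*l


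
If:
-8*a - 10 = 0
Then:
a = -5/4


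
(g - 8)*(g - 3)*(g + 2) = g^3 - 9*g^2 + 2*g + 48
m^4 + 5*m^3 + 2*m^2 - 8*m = m*(m - 1)*(m + 2)*(m + 4)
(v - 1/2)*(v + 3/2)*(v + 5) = v^3 + 6*v^2 + 17*v/4 - 15/4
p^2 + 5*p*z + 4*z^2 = (p + z)*(p + 4*z)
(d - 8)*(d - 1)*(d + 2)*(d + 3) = d^4 - 4*d^3 - 31*d^2 - 14*d + 48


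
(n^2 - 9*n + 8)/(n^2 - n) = (n - 8)/n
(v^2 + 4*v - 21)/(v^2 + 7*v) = (v - 3)/v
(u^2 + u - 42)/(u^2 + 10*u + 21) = (u - 6)/(u + 3)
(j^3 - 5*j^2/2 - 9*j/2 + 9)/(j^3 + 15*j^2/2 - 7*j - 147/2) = (2*j^2 + j - 6)/(2*j^2 + 21*j + 49)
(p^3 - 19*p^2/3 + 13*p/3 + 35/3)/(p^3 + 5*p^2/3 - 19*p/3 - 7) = (p - 5)/(p + 3)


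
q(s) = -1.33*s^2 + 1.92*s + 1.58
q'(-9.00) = 25.86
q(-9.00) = -123.43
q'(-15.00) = 41.82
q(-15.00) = -326.47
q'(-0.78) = 3.99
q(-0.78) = -0.73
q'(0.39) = 0.88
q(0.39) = 2.13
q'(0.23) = 1.31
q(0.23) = 1.95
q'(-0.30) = 2.72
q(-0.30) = 0.88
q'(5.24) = -12.02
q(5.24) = -24.88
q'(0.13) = 1.57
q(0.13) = 1.81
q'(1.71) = -2.63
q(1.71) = 0.97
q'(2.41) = -4.49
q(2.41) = -1.52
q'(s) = 1.92 - 2.66*s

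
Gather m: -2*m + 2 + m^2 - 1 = m^2 - 2*m + 1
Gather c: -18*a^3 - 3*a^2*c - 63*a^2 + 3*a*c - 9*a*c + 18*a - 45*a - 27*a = -18*a^3 - 63*a^2 - 54*a + c*(-3*a^2 - 6*a)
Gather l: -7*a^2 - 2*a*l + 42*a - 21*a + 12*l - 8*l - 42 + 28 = -7*a^2 + 21*a + l*(4 - 2*a) - 14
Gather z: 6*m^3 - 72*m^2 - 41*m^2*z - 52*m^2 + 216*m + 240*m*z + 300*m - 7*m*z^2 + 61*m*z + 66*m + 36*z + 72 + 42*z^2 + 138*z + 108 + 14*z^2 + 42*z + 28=6*m^3 - 124*m^2 + 582*m + z^2*(56 - 7*m) + z*(-41*m^2 + 301*m + 216) + 208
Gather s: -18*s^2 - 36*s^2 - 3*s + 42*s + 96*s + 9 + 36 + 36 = -54*s^2 + 135*s + 81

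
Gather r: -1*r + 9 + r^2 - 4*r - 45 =r^2 - 5*r - 36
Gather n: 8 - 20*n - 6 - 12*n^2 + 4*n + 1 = -12*n^2 - 16*n + 3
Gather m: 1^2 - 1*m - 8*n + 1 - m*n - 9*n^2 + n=m*(-n - 1) - 9*n^2 - 7*n + 2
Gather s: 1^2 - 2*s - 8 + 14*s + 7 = 12*s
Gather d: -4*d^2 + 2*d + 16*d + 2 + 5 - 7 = -4*d^2 + 18*d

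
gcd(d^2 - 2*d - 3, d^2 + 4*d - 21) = d - 3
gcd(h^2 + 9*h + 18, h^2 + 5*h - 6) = h + 6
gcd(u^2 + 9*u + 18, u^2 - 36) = u + 6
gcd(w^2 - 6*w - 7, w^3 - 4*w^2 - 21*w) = w - 7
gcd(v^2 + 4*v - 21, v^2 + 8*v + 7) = v + 7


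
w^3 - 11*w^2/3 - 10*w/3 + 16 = (w - 3)*(w - 8/3)*(w + 2)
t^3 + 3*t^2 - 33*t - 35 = (t - 5)*(t + 1)*(t + 7)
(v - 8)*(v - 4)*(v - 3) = v^3 - 15*v^2 + 68*v - 96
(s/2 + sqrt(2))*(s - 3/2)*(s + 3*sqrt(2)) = s^3/2 - 3*s^2/4 + 5*sqrt(2)*s^2/2 - 15*sqrt(2)*s/4 + 6*s - 9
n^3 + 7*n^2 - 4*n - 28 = (n - 2)*(n + 2)*(n + 7)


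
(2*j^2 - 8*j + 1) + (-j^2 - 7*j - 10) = j^2 - 15*j - 9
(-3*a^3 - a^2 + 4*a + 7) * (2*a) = -6*a^4 - 2*a^3 + 8*a^2 + 14*a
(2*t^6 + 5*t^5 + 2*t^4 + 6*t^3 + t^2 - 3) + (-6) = 2*t^6 + 5*t^5 + 2*t^4 + 6*t^3 + t^2 - 9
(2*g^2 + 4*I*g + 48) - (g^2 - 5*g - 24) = g^2 + 5*g + 4*I*g + 72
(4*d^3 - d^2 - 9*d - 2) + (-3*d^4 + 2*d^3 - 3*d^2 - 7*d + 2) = -3*d^4 + 6*d^3 - 4*d^2 - 16*d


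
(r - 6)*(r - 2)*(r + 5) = r^3 - 3*r^2 - 28*r + 60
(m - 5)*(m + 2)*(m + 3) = m^3 - 19*m - 30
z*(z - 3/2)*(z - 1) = z^3 - 5*z^2/2 + 3*z/2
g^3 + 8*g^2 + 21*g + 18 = (g + 2)*(g + 3)^2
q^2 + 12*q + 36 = (q + 6)^2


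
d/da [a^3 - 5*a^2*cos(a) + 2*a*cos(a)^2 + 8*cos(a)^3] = 5*a^2*sin(a) + 3*a^2 - 2*a*sin(2*a) - 10*a*cos(a) - 24*sin(a)*cos(a)^2 + 2*cos(a)^2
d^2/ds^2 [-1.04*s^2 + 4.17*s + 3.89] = -2.08000000000000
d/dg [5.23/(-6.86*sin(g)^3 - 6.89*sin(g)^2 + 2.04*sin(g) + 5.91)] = (107.6334*sin(g)^2 + 72.0694*sin(g) - 10.6692)*cos(g)/(6.86*sin(g)^3 + 6.89*sin(g)^2 - 2.04*sin(g) - 5.91)^2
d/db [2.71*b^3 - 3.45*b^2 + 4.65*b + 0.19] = 8.13*b^2 - 6.9*b + 4.65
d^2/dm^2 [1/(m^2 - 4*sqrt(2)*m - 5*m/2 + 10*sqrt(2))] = 4*(-4*m^2 + 10*m + 16*sqrt(2)*m + (-4*m + 5 + 8*sqrt(2))^2 - 40*sqrt(2))/(2*m^2 - 8*sqrt(2)*m - 5*m + 20*sqrt(2))^3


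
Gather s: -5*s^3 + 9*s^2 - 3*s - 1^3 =-5*s^3 + 9*s^2 - 3*s - 1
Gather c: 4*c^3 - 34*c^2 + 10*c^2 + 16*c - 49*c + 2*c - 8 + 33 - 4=4*c^3 - 24*c^2 - 31*c + 21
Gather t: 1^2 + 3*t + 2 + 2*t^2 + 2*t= 2*t^2 + 5*t + 3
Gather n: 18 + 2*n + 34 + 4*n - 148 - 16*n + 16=-10*n - 80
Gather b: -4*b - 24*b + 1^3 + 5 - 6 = -28*b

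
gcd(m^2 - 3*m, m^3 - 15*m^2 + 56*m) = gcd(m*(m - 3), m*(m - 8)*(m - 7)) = m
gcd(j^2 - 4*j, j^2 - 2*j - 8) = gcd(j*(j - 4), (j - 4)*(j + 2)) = j - 4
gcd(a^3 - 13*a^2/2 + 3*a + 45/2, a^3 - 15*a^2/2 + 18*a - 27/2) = a - 3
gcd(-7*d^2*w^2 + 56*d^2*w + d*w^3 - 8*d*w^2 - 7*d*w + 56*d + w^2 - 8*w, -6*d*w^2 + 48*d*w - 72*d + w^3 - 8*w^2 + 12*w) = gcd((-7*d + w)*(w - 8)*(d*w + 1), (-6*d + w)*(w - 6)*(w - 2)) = 1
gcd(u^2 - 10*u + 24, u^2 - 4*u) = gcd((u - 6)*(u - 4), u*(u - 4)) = u - 4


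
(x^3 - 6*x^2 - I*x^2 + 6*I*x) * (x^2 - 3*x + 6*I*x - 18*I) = x^5 - 9*x^4 + 5*I*x^4 + 24*x^3 - 45*I*x^3 - 54*x^2 + 90*I*x^2 + 108*x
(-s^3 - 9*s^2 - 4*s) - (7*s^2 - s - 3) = -s^3 - 16*s^2 - 3*s + 3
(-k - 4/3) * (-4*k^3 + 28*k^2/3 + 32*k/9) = 4*k^4 - 4*k^3 - 16*k^2 - 128*k/27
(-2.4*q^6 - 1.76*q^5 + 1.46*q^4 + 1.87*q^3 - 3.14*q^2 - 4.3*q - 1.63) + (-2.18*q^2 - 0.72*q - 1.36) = -2.4*q^6 - 1.76*q^5 + 1.46*q^4 + 1.87*q^3 - 5.32*q^2 - 5.02*q - 2.99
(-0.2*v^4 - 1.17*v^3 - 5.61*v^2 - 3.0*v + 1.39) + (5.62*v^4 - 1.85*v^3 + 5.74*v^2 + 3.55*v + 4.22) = 5.42*v^4 - 3.02*v^3 + 0.13*v^2 + 0.55*v + 5.61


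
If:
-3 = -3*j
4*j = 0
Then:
No Solution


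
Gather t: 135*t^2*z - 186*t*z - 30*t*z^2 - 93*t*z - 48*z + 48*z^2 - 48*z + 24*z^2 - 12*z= 135*t^2*z + t*(-30*z^2 - 279*z) + 72*z^2 - 108*z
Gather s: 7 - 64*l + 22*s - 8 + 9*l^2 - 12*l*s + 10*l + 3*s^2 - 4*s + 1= 9*l^2 - 54*l + 3*s^2 + s*(18 - 12*l)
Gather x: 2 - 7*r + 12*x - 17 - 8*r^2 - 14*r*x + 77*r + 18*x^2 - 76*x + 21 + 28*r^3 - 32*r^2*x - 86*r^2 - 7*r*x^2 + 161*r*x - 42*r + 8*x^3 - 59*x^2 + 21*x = 28*r^3 - 94*r^2 + 28*r + 8*x^3 + x^2*(-7*r - 41) + x*(-32*r^2 + 147*r - 43) + 6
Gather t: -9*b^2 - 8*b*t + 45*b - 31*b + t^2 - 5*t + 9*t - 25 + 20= -9*b^2 + 14*b + t^2 + t*(4 - 8*b) - 5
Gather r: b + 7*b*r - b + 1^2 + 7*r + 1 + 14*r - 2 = r*(7*b + 21)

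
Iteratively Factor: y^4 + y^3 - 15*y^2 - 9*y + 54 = (y + 3)*(y^3 - 2*y^2 - 9*y + 18) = (y + 3)^2*(y^2 - 5*y + 6) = (y - 3)*(y + 3)^2*(y - 2)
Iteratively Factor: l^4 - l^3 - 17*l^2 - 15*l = (l + 1)*(l^3 - 2*l^2 - 15*l) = l*(l + 1)*(l^2 - 2*l - 15) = l*(l + 1)*(l + 3)*(l - 5)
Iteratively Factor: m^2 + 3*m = (m)*(m + 3)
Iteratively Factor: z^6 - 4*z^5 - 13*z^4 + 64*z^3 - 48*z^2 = (z - 3)*(z^5 - z^4 - 16*z^3 + 16*z^2) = (z - 3)*(z - 1)*(z^4 - 16*z^2) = (z - 4)*(z - 3)*(z - 1)*(z^3 + 4*z^2) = z*(z - 4)*(z - 3)*(z - 1)*(z^2 + 4*z) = z*(z - 4)*(z - 3)*(z - 1)*(z + 4)*(z)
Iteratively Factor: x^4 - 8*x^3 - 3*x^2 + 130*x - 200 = (x - 5)*(x^3 - 3*x^2 - 18*x + 40) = (x - 5)*(x + 4)*(x^2 - 7*x + 10) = (x - 5)*(x - 2)*(x + 4)*(x - 5)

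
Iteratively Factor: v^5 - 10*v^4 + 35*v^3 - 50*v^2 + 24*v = (v - 1)*(v^4 - 9*v^3 + 26*v^2 - 24*v) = v*(v - 1)*(v^3 - 9*v^2 + 26*v - 24) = v*(v - 3)*(v - 1)*(v^2 - 6*v + 8) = v*(v - 3)*(v - 2)*(v - 1)*(v - 4)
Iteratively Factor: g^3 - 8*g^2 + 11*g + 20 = (g + 1)*(g^2 - 9*g + 20) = (g - 4)*(g + 1)*(g - 5)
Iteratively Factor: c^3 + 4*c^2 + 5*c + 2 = (c + 2)*(c^2 + 2*c + 1) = (c + 1)*(c + 2)*(c + 1)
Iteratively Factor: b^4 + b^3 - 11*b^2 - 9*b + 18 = (b - 1)*(b^3 + 2*b^2 - 9*b - 18) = (b - 3)*(b - 1)*(b^2 + 5*b + 6) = (b - 3)*(b - 1)*(b + 3)*(b + 2)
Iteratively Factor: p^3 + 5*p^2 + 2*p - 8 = (p + 2)*(p^2 + 3*p - 4) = (p - 1)*(p + 2)*(p + 4)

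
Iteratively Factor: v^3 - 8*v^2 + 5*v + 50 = (v + 2)*(v^2 - 10*v + 25) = (v - 5)*(v + 2)*(v - 5)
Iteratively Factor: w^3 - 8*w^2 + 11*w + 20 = (w - 4)*(w^2 - 4*w - 5) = (w - 5)*(w - 4)*(w + 1)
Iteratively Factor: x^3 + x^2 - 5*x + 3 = (x - 1)*(x^2 + 2*x - 3) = (x - 1)*(x + 3)*(x - 1)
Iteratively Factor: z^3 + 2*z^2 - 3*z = (z)*(z^2 + 2*z - 3) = z*(z - 1)*(z + 3)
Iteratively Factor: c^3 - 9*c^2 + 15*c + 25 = (c - 5)*(c^2 - 4*c - 5) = (c - 5)*(c + 1)*(c - 5)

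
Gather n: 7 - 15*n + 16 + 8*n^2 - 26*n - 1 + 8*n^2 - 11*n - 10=16*n^2 - 52*n + 12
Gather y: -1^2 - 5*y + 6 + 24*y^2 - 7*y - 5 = 24*y^2 - 12*y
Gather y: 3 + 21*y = 21*y + 3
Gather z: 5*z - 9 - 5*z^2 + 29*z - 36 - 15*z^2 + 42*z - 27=-20*z^2 + 76*z - 72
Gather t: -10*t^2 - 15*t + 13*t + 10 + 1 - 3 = -10*t^2 - 2*t + 8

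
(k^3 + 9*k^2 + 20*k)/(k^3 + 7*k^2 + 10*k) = (k + 4)/(k + 2)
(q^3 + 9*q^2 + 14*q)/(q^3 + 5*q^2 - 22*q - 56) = q/(q - 4)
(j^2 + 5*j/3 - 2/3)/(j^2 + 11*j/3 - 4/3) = (j + 2)/(j + 4)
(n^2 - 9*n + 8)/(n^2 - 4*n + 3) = (n - 8)/(n - 3)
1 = 1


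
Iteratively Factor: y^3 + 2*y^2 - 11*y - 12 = (y + 4)*(y^2 - 2*y - 3) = (y + 1)*(y + 4)*(y - 3)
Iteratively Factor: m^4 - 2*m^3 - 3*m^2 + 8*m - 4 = (m - 2)*(m^3 - 3*m + 2) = (m - 2)*(m - 1)*(m^2 + m - 2) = (m - 2)*(m - 1)^2*(m + 2)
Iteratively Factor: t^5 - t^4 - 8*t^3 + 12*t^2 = (t)*(t^4 - t^3 - 8*t^2 + 12*t) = t*(t - 2)*(t^3 + t^2 - 6*t) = t*(t - 2)^2*(t^2 + 3*t) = t^2*(t - 2)^2*(t + 3)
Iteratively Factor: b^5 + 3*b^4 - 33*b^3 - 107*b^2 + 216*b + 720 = (b - 3)*(b^4 + 6*b^3 - 15*b^2 - 152*b - 240) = (b - 5)*(b - 3)*(b^3 + 11*b^2 + 40*b + 48) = (b - 5)*(b - 3)*(b + 3)*(b^2 + 8*b + 16) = (b - 5)*(b - 3)*(b + 3)*(b + 4)*(b + 4)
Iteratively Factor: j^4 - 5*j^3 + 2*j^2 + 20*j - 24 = (j - 2)*(j^3 - 3*j^2 - 4*j + 12) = (j - 3)*(j - 2)*(j^2 - 4) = (j - 3)*(j - 2)*(j + 2)*(j - 2)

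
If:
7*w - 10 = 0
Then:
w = 10/7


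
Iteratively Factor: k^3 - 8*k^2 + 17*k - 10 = (k - 5)*(k^2 - 3*k + 2) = (k - 5)*(k - 2)*(k - 1)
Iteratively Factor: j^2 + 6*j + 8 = (j + 2)*(j + 4)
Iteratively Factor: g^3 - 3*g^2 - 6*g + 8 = (g - 1)*(g^2 - 2*g - 8) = (g - 4)*(g - 1)*(g + 2)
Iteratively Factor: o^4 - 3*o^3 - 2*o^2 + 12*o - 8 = (o + 2)*(o^3 - 5*o^2 + 8*o - 4) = (o - 2)*(o + 2)*(o^2 - 3*o + 2) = (o - 2)*(o - 1)*(o + 2)*(o - 2)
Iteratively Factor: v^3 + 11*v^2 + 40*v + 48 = (v + 3)*(v^2 + 8*v + 16) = (v + 3)*(v + 4)*(v + 4)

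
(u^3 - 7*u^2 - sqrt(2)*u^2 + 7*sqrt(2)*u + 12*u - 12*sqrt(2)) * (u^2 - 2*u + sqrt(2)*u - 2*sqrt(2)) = u^5 - 9*u^4 + 24*u^3 - 6*u^2 - 52*u + 48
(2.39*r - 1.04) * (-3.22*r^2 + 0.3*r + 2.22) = -7.6958*r^3 + 4.0658*r^2 + 4.9938*r - 2.3088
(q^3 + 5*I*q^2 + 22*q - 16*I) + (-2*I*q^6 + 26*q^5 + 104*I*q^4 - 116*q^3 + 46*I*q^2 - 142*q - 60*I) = -2*I*q^6 + 26*q^5 + 104*I*q^4 - 115*q^3 + 51*I*q^2 - 120*q - 76*I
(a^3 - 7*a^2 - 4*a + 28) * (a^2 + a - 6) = a^5 - 6*a^4 - 17*a^3 + 66*a^2 + 52*a - 168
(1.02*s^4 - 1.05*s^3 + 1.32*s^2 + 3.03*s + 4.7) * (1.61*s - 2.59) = 1.6422*s^5 - 4.3323*s^4 + 4.8447*s^3 + 1.4595*s^2 - 0.280699999999998*s - 12.173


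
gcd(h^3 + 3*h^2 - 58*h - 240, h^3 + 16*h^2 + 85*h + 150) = h^2 + 11*h + 30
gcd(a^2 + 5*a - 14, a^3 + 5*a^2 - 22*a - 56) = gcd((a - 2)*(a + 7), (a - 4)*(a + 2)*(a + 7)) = a + 7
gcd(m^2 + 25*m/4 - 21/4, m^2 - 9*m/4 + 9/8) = m - 3/4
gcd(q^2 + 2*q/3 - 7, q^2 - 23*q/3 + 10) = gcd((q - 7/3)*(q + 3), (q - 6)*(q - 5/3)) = 1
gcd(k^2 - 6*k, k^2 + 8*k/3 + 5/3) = 1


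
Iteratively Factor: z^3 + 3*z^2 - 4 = (z + 2)*(z^2 + z - 2) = (z + 2)^2*(z - 1)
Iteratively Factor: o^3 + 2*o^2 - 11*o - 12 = (o - 3)*(o^2 + 5*o + 4) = (o - 3)*(o + 1)*(o + 4)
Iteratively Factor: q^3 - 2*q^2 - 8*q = (q + 2)*(q^2 - 4*q) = (q - 4)*(q + 2)*(q)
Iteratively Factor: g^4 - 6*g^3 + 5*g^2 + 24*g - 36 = (g - 2)*(g^3 - 4*g^2 - 3*g + 18) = (g - 3)*(g - 2)*(g^2 - g - 6) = (g - 3)*(g - 2)*(g + 2)*(g - 3)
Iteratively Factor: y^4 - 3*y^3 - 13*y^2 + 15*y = (y - 5)*(y^3 + 2*y^2 - 3*y) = (y - 5)*(y - 1)*(y^2 + 3*y) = (y - 5)*(y - 1)*(y + 3)*(y)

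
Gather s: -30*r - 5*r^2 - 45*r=-5*r^2 - 75*r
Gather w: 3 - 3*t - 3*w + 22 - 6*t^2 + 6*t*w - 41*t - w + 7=-6*t^2 - 44*t + w*(6*t - 4) + 32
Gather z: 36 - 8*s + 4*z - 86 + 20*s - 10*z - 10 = 12*s - 6*z - 60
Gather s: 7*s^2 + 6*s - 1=7*s^2 + 6*s - 1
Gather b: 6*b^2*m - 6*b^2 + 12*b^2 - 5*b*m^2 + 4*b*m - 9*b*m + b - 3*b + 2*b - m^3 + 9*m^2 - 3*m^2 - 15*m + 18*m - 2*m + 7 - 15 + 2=b^2*(6*m + 6) + b*(-5*m^2 - 5*m) - m^3 + 6*m^2 + m - 6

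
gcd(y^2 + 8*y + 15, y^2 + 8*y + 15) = y^2 + 8*y + 15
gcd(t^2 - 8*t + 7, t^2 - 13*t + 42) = t - 7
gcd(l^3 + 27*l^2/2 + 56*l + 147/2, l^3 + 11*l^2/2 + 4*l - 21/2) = l^2 + 13*l/2 + 21/2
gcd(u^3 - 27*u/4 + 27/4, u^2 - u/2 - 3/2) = u - 3/2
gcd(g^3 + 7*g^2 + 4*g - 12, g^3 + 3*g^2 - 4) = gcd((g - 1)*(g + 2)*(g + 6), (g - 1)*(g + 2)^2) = g^2 + g - 2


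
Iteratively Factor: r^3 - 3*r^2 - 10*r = (r)*(r^2 - 3*r - 10) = r*(r + 2)*(r - 5)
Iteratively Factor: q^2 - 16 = (q + 4)*(q - 4)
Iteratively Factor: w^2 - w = (w)*(w - 1)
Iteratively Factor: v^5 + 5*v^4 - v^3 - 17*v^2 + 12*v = (v + 3)*(v^4 + 2*v^3 - 7*v^2 + 4*v) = (v - 1)*(v + 3)*(v^3 + 3*v^2 - 4*v) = (v - 1)^2*(v + 3)*(v^2 + 4*v) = (v - 1)^2*(v + 3)*(v + 4)*(v)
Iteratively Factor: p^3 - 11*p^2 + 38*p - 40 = (p - 2)*(p^2 - 9*p + 20) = (p - 5)*(p - 2)*(p - 4)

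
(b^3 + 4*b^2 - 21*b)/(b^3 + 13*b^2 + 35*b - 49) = b*(b - 3)/(b^2 + 6*b - 7)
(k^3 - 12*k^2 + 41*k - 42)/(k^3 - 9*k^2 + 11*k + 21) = (k - 2)/(k + 1)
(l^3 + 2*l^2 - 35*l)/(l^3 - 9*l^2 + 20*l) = (l + 7)/(l - 4)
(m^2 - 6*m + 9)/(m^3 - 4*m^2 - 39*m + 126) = (m - 3)/(m^2 - m - 42)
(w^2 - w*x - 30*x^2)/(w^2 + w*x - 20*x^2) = (-w + 6*x)/(-w + 4*x)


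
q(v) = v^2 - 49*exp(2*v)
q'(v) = 2*v - 98*exp(2*v)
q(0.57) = -152.89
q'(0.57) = -305.28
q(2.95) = -17878.13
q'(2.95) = -35767.77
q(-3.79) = 14.34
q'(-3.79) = -7.63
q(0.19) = -71.62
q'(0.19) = -142.92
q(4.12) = -185670.50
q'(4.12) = -371366.71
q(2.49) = -7122.04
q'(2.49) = -14251.51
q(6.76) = -36463380.64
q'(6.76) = -72926839.16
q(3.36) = -40600.77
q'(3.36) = -81217.40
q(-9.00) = 81.00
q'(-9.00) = -18.00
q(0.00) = -49.00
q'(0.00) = -98.00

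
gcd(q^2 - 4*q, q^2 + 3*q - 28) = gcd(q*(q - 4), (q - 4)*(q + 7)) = q - 4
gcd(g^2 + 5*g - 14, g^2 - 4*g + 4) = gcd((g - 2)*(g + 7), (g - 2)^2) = g - 2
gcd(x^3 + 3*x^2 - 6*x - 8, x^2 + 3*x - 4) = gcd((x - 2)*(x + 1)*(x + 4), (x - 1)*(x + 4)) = x + 4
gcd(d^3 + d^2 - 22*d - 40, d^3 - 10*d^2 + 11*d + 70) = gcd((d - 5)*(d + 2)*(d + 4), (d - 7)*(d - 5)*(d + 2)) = d^2 - 3*d - 10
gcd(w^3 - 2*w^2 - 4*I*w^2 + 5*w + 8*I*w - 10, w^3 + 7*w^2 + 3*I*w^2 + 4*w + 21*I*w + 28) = 1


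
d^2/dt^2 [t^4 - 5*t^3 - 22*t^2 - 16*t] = 12*t^2 - 30*t - 44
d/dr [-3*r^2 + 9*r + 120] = 9 - 6*r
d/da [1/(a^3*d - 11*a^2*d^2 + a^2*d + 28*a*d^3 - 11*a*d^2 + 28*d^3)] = (-3*a^2 + 22*a*d - 2*a - 28*d^2 + 11*d)/(d*(a^3 - 11*a^2*d + a^2 + 28*a*d^2 - 11*a*d + 28*d^2)^2)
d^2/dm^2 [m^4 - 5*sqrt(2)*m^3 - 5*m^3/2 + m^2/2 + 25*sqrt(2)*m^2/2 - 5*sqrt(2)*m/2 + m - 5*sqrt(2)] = 12*m^2 - 30*sqrt(2)*m - 15*m + 1 + 25*sqrt(2)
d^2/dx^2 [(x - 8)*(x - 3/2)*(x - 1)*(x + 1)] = 12*x^2 - 57*x + 22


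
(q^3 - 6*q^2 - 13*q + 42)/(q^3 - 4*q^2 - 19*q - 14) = (q^2 + q - 6)/(q^2 + 3*q + 2)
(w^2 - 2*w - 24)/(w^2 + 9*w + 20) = (w - 6)/(w + 5)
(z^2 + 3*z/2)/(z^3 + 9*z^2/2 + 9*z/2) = 1/(z + 3)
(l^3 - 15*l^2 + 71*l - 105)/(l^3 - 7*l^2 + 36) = (l^2 - 12*l + 35)/(l^2 - 4*l - 12)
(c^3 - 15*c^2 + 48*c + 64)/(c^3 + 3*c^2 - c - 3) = (c^2 - 16*c + 64)/(c^2 + 2*c - 3)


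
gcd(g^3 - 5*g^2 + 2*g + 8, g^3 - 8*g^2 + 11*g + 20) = g^2 - 3*g - 4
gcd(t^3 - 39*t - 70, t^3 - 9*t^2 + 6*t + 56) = t^2 - 5*t - 14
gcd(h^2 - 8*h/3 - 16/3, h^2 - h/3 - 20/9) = h + 4/3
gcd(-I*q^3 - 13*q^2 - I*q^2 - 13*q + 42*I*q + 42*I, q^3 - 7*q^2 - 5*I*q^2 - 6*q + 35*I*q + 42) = 1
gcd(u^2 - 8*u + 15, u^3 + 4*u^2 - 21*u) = u - 3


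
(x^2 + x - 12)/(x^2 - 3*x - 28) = (x - 3)/(x - 7)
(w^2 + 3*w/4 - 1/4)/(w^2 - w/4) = (w + 1)/w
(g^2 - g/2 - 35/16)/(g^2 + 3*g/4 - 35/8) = (4*g + 5)/(2*(2*g + 5))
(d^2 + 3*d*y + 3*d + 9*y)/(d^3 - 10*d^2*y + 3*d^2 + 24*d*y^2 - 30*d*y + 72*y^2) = (d + 3*y)/(d^2 - 10*d*y + 24*y^2)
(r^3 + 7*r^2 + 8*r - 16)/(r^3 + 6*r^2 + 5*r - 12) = (r + 4)/(r + 3)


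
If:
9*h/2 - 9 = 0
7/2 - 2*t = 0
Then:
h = 2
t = 7/4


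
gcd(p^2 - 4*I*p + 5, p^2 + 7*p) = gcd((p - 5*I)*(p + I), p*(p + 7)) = 1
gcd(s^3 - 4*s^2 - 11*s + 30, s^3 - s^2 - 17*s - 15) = s^2 - 2*s - 15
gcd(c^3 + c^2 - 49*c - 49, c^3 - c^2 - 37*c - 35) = c^2 - 6*c - 7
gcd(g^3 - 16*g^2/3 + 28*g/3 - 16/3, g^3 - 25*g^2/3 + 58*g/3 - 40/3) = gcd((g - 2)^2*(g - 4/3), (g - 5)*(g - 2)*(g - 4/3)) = g^2 - 10*g/3 + 8/3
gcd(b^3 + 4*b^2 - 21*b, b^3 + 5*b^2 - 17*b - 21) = b^2 + 4*b - 21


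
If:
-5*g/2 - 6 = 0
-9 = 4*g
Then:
No Solution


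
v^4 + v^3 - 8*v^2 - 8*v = v*(v + 1)*(v - 2*sqrt(2))*(v + 2*sqrt(2))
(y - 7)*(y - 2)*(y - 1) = y^3 - 10*y^2 + 23*y - 14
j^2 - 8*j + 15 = (j - 5)*(j - 3)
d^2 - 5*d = d*(d - 5)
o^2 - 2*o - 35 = (o - 7)*(o + 5)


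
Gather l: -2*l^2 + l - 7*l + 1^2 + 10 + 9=-2*l^2 - 6*l + 20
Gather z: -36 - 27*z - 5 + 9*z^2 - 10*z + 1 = 9*z^2 - 37*z - 40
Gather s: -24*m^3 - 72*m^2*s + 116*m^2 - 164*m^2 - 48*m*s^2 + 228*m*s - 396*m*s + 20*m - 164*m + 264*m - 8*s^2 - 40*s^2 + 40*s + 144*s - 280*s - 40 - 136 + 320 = -24*m^3 - 48*m^2 + 120*m + s^2*(-48*m - 48) + s*(-72*m^2 - 168*m - 96) + 144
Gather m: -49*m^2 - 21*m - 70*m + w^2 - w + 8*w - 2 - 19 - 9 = -49*m^2 - 91*m + w^2 + 7*w - 30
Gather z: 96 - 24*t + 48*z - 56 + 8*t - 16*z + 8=-16*t + 32*z + 48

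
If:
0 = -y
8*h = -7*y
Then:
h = 0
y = 0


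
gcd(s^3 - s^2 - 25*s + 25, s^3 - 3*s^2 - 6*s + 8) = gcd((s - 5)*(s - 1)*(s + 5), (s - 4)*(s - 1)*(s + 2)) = s - 1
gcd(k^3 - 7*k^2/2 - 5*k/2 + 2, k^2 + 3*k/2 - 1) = k - 1/2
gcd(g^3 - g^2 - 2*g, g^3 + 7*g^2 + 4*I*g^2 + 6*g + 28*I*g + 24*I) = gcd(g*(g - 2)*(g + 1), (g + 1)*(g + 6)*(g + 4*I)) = g + 1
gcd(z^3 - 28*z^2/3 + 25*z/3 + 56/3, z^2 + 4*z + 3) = z + 1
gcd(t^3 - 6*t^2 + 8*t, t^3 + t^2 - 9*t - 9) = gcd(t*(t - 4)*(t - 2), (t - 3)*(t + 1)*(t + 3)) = 1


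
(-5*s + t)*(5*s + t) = -25*s^2 + t^2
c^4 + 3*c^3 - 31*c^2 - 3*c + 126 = (c - 3)^2*(c + 2)*(c + 7)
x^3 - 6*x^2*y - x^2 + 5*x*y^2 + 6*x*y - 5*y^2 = (x - 1)*(x - 5*y)*(x - y)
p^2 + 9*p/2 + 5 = (p + 2)*(p + 5/2)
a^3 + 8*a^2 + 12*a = a*(a + 2)*(a + 6)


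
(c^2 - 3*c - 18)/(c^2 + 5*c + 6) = (c - 6)/(c + 2)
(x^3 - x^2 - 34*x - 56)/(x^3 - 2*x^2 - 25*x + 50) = (x^3 - x^2 - 34*x - 56)/(x^3 - 2*x^2 - 25*x + 50)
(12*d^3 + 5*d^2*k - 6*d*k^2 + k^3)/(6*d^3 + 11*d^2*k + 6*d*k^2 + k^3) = (12*d^2 - 7*d*k + k^2)/(6*d^2 + 5*d*k + k^2)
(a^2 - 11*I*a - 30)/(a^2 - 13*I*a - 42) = (a - 5*I)/(a - 7*I)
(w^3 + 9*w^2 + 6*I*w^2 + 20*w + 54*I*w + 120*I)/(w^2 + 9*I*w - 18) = (w^2 + 9*w + 20)/(w + 3*I)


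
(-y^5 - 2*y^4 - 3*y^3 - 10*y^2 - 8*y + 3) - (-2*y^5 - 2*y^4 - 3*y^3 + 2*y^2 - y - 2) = y^5 - 12*y^2 - 7*y + 5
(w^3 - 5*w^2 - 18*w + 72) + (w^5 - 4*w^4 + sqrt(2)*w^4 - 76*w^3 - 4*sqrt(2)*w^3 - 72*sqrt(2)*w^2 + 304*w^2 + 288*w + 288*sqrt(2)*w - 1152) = w^5 - 4*w^4 + sqrt(2)*w^4 - 75*w^3 - 4*sqrt(2)*w^3 - 72*sqrt(2)*w^2 + 299*w^2 + 270*w + 288*sqrt(2)*w - 1080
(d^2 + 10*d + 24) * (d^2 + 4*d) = d^4 + 14*d^3 + 64*d^2 + 96*d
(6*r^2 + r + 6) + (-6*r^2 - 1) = r + 5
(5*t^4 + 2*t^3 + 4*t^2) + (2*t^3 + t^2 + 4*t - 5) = 5*t^4 + 4*t^3 + 5*t^2 + 4*t - 5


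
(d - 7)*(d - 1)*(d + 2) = d^3 - 6*d^2 - 9*d + 14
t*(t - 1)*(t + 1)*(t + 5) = t^4 + 5*t^3 - t^2 - 5*t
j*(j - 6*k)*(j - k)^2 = j^4 - 8*j^3*k + 13*j^2*k^2 - 6*j*k^3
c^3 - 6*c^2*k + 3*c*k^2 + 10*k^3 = (c - 5*k)*(c - 2*k)*(c + k)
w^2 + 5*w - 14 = (w - 2)*(w + 7)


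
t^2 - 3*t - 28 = (t - 7)*(t + 4)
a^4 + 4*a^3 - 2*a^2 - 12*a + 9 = (a - 1)^2*(a + 3)^2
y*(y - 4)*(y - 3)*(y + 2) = y^4 - 5*y^3 - 2*y^2 + 24*y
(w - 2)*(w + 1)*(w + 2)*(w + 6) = w^4 + 7*w^3 + 2*w^2 - 28*w - 24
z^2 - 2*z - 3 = (z - 3)*(z + 1)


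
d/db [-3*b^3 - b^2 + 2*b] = -9*b^2 - 2*b + 2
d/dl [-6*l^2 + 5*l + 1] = 5 - 12*l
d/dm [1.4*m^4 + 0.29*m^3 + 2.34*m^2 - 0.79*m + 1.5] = 5.6*m^3 + 0.87*m^2 + 4.68*m - 0.79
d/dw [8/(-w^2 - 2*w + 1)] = 16*(w + 1)/(w^2 + 2*w - 1)^2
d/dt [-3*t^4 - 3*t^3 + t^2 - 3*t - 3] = -12*t^3 - 9*t^2 + 2*t - 3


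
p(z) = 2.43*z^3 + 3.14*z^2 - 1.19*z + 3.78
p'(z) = 7.29*z^2 + 6.28*z - 1.19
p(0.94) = 7.45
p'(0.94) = 11.15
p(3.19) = 110.82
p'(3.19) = 93.03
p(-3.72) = -73.43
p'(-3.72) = 76.33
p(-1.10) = 5.65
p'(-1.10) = 0.72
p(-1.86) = 1.22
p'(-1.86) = 12.35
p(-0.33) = 4.43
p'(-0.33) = -2.47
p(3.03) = 96.60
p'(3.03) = 84.77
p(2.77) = 76.22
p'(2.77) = 72.14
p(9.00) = 2018.88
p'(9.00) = 645.82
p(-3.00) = -30.00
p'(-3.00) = 45.58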